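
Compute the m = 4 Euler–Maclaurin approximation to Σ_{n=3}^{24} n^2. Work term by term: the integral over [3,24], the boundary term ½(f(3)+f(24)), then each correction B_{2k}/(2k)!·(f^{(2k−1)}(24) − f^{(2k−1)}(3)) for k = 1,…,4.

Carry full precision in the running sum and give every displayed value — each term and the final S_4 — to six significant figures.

S_4 ≈ 4895.00

∫_3^24 x^2 dx evaluates to 4599.00.
½[f(3) + f(24)] = ½[9.00000 + 576.000] = 292.500.
So far: 4891.50.
Correction k=1: B_{2}/2! · (f^{(1)}(24) − f^{(1)}(3)) = 1/12 · (48.0000 − 6.00000) = 3.50000.
Running total after k=1: 4895.00.
Correction k=2: B_{4}/4! · (f^{(3)}(24) − f^{(3)}(3)) = −1/720 · (0.00000 − 0.00000) = 0.00000.
Running total after k=2: 4895.00.
Correction k=3: B_{6}/6! · (f^{(5)}(24) − f^{(5)}(3)) = 1/30240 · (0.00000 − 0.00000) = 0.00000.
Running total after k=3: 4895.00.
Correction k=4: B_{8}/8! · (f^{(7)}(24) − f^{(7)}(3)) = −1/1209600 · (0.00000 − 0.00000) = 0.00000.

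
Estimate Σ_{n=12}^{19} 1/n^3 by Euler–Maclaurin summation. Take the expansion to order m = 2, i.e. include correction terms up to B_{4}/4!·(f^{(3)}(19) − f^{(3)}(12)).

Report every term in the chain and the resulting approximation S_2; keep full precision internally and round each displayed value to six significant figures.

Integral: ∫_12^19 1/x^3 dx = 0.00208718.
Endpoint term: (f(12) + f(19))/2 = (0.000578704 + 0.000145794)/2 = 0.000362249.
So far: 0.00244943.
k=1: B_{2}/(2)! × [f^{(1)}(19) − f^{(1)}(12)] = 1/12 × (-2.30201e-05 − (-0.000144676)) = 1.01380e-05.
Partial sum through k=1: 0.00245957.
k=2: B_{4}/(4)! × [f^{(3)}(19) − f^{(3)}(12)] = −1/720 × (-1.27535e-06 − (-2.00939e-05)) = -2.61368e-08.

S_2 ≈ 0.00245954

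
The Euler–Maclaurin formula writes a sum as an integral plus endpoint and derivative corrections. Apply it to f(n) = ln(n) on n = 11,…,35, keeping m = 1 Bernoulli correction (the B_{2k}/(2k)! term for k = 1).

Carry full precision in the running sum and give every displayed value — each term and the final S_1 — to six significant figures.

Integral: ∫_11^35 ln(x) dx = 74.0603.
½[f(11) + f(35)] = ½[2.39790 + 3.55535] = 2.97662.
Running total after boundary: 77.0370.
k=1: B_{2}/(2)! × [f^{(1)}(35) − f^{(1)}(11)] = 1/12 × (0.0285714 − 0.0909091) = -0.00519481.

S_1 ≈ 77.0318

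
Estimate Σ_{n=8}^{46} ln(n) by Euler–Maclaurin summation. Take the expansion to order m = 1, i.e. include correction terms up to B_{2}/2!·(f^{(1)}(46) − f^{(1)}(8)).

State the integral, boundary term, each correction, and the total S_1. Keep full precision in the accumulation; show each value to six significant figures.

S_1 ≈ 124.427

Integral: ∫_8^46 ln(x) dx = 121.482.
½[f(8) + f(46)] = ½[2.07944 + 3.82864] = 2.95404.
So far: 124.436.
Order-1 term: 1/12 · (0.0217391 − 0.125000) = -0.00860507.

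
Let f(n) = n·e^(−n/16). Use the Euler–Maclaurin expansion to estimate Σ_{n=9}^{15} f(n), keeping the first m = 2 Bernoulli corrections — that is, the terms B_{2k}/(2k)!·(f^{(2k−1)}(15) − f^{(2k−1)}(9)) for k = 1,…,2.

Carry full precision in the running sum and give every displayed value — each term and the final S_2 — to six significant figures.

S_2 ≈ 39.1591

Integral: ∫_9^15 x·e^(−x/16) dx = 33.6767.
Boundary: ½(f(9) + f(15)) = ½(5.12805 + 5.87408) = 5.50106.
Running total after boundary: 39.1778.
k=1: B_{2}/(2)! × [f^{(1)}(15) − f^{(1)}(9)] = 1/12 × (0.0244754 − 0.249280) = -0.0187337.
After k=1: 39.1591.
k=2: B_{4}/(4)! × [f^{(3)}(15) − f^{(3)}(9)] = −1/720 × (0.00315503 − 0.00542518) = 3.15299e-06.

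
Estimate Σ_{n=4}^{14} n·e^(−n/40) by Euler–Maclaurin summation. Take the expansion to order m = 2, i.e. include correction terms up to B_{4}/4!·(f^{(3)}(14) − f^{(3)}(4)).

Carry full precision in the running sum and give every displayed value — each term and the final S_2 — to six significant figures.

Integral: ∫_4^14 x·e^(−x/40) dx = 70.3876.
Boundary: ½(f(4) + f(14)) = ½(3.61935 + 9.86563) = 6.74249.
Running total after boundary: 77.1301.
Order-1 term: 1/12 · (0.458047 − 0.814354) = -0.0296922.
After k=1: 77.1004.
Order-2 term: −1/720 · (0.00116714 − 0.00164002) = 6.56775e-07.

S_2 ≈ 77.1004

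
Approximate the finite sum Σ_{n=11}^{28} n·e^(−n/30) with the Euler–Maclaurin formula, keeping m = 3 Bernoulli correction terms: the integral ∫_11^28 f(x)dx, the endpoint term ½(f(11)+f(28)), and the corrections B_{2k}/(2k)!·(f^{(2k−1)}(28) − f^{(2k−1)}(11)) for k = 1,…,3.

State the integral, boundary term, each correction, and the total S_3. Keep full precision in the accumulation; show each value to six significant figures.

Integral: ∫_11^28 x·e^(−x/30) dx = 168.201.
½[f(11) + f(28)] = ½[7.62345 + 11.0107] = 9.31709.
So far: 177.518.
Order-1 term: 1/12 · (0.0262160 − 0.438926) = -0.0343925.
Partial sum through k=1: 177.484.
Order-2 term: −1/720 · (0.000902997 − 0.00202779) = 1.56221e-06.
Partial sum through k=2: 177.484.
Order-3 term: 1/30240 · (1.97429e-06 − 3.96431e-06) = -6.58073e-11.

S_3 ≈ 177.484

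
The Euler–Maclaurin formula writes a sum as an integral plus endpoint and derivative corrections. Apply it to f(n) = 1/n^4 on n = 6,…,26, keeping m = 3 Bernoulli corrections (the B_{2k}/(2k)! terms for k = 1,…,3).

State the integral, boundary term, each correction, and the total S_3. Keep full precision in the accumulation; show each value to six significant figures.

S_3 ≈ 0.00195341

The integral term ∫_6^26 1/x^4 dx = 0.00152424.
½[f(6) + f(26)] = ½[0.000771605 + 2.18830e-06] = 0.000386897.
So far: 0.00191114.
Correction k=1: B_{2}/2! · (f^{(1)}(26) − f^{(1)}(6)) = 1/12 · (-3.36661e-07 − (-0.000514403)) = 4.28389e-05.
After k=1: 0.00195398.
Correction k=2: B_{4}/4! · (f^{(3)}(26) − f^{(3)}(6)) = −1/720 · (-1.49406e-08 − (-0.000428669)) = -5.95353e-07.
After k=2: 0.00195338.
Correction k=3: B_{6}/6! · (f^{(5)}(26) − f^{(5)}(6)) = 1/30240 · (-1.23768e-09 − (-0.000666819)) = 2.20509e-08.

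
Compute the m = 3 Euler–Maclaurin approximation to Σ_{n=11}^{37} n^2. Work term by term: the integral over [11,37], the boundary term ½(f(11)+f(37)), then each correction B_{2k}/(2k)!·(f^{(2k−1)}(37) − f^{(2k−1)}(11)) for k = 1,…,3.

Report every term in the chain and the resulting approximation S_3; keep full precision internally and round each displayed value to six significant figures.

S_3 ≈ 17190.0

The integral term ∫_11^37 x^2 dx = 16440.7.
Boundary: ½(f(11) + f(37)) = ½(121.000 + 1369.00) = 745.000.
Running total after boundary: 17185.7.
Correction k=1: B_{2}/2! · (f^{(1)}(37) − f^{(1)}(11)) = 1/12 · (74.0000 − 22.0000) = 4.33333.
After k=1: 17190.0.
Correction k=2: B_{4}/4! · (f^{(3)}(37) − f^{(3)}(11)) = −1/720 · (0.00000 − 0.00000) = 0.00000.
After k=2: 17190.0.
Correction k=3: B_{6}/6! · (f^{(5)}(37) − f^{(5)}(11)) = 1/30240 · (0.00000 − 0.00000) = 0.00000.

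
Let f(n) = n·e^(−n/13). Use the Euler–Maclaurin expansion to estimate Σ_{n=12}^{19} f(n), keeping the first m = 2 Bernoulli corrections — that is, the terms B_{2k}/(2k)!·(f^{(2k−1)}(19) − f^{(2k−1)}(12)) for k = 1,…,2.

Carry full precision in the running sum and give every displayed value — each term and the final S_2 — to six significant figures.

The integral term ∫_12^19 x·e^(−x/13) dx = 32.6590.
Boundary: ½(f(12) + f(19)) = ½(4.76754 + 4.40571) = 4.58662.
Running total after boundary: 37.2456.
Order-1 term: 1/12 · (-0.107021 − 0.0305611) = -0.0114652.
Partial sum through k=1: 37.2342.
Order-2 term: −1/720 · (0.00211087 − 0.00488255) = 3.84955e-06.

S_2 ≈ 37.2342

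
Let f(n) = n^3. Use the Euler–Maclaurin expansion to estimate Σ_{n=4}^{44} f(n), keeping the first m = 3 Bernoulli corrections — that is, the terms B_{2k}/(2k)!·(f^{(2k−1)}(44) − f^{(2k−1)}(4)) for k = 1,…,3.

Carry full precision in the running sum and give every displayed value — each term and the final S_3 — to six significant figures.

S_3 ≈ 980064

Integral: ∫_4^44 x^3 dx = 936960.
Boundary: ½(f(4) + f(44)) = ½(64.0000 + 85184.0) = 42624.0.
Running total after boundary: 979584.
Correction k=1: B_{2}/2! · (f^{(1)}(44) − f^{(1)}(4)) = 1/12 · (5808.00 − 48.0000) = 480.000.
Running total after k=1: 980064.
Correction k=2: B_{4}/4! · (f^{(3)}(44) − f^{(3)}(4)) = −1/720 · (6.00000 − 6.00000) = 0.00000.
Running total after k=2: 980064.
Correction k=3: B_{6}/6! · (f^{(5)}(44) − f^{(5)}(4)) = 1/30240 · (0.00000 − 0.00000) = 0.00000.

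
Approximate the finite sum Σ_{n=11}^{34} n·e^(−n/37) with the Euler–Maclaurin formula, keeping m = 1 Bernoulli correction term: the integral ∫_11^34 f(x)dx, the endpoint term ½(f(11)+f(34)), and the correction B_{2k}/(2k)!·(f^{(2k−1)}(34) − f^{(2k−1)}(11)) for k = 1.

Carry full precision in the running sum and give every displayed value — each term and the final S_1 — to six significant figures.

S_1 ≈ 282.039

The integral term ∫_11^34 x·e^(−x/37) dx = 271.212.
½[f(11) + f(34)] = ½[8.17105 + 13.5643] = 10.8677.
Integral + boundary = 282.080.
k=1: B_{2}/(2)! × [f^{(1)}(34) − f^{(1)}(11)] = 1/12 × (0.0323473 − 0.521984) = -0.0408030.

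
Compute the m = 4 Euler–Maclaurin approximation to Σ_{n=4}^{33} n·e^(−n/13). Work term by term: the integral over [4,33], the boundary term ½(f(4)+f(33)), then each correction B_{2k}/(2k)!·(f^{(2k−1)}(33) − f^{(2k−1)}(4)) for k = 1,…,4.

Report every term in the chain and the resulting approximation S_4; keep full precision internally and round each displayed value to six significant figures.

∫_4^33 x·e^(−x/13) dx evaluates to 115.232.
Boundary: ½(f(4) + f(33)) = ½(2.94057 + 2.60660) = 2.77358.
Integral + boundary = 118.005.
Correction k=1: B_{2}/2! · (f^{(1)}(33) − f^{(1)}(4)) = 1/12 · (-0.121520 − 0.508944) = -0.0525387.
Running total after k=1: 117.953.
Correction k=2: B_{4}/4! · (f^{(3)}(33) − f^{(3)}(4)) = −1/720 · (0.000215716 − 0.0117114) = 1.59662e-05.
Running total after k=2: 117.953.
Correction k=3: B_{6}/6! · (f^{(5)}(33) − f^{(5)}(4)) = 1/30240 · (6.80759e-06 − 0.000120777) = -3.76883e-09.
Running total after k=3: 117.953.
Correction k=4: B_{8}/8! · (f^{(7)}(33) − f^{(7)}(4)) = −1/1209600 · (7.30104e-08 − 1.01926e-06) = 7.82286e-13.

S_4 ≈ 117.953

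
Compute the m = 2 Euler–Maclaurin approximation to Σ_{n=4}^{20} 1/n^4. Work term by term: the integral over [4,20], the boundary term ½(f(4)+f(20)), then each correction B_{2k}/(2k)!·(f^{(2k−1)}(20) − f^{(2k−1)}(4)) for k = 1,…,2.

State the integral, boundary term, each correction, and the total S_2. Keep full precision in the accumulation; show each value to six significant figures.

S_2 ≈ 0.00743816

Integral: ∫_4^20 1/x^4 dx = 0.00516667.
Endpoint term: (f(4) + f(20))/2 = (0.00390625 + 6.25000e-06)/2 = 0.00195625.
Integral + boundary = 0.00712292.
Order-1 term: 1/12 · (-1.25000e-06 − (-0.00390625)) = 0.000325417.
Partial sum through k=1: 0.00744833.
Order-2 term: −1/720 · (-9.37500e-08 − (-0.00732422)) = -1.01724e-05.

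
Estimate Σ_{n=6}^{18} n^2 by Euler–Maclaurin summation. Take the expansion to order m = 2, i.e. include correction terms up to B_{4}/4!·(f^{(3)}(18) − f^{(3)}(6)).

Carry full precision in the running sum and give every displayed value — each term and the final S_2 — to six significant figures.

S_2 ≈ 2054.00

Integral: ∫_6^18 x^2 dx = 1872.00.
½[f(6) + f(18)] = ½[36.0000 + 324.000] = 180.000.
So far: 2052.00.
Correction k=1: B_{2}/2! · (f^{(1)}(18) − f^{(1)}(6)) = 1/12 · (36.0000 − 12.0000) = 2.00000.
After k=1: 2054.00.
Correction k=2: B_{4}/4! · (f^{(3)}(18) − f^{(3)}(6)) = −1/720 · (0.00000 − 0.00000) = 0.00000.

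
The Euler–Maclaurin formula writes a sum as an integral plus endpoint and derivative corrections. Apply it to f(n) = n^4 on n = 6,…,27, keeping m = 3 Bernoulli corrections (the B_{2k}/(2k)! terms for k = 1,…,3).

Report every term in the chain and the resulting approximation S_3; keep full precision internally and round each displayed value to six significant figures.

S_3 ≈ 3.14108e+06

Integral: ∫_6^27 x^4 dx = 2.86823e+06.
½[f(6) + f(27)] = ½[1296.00 + 531441] = 266368.
Running total after boundary: 3.13459e+06.
Correction k=1: B_{2}/2! · (f^{(1)}(27) − f^{(1)}(6)) = 1/12 · (78732.0 − 864.000) = 6489.00.
Running total after k=1: 3.14108e+06.
Correction k=2: B_{4}/4! · (f^{(3)}(27) − f^{(3)}(6)) = −1/720 · (648.000 − 144.000) = -0.700000.
Running total after k=2: 3.14108e+06.
Correction k=3: B_{6}/6! · (f^{(5)}(27) − f^{(5)}(6)) = 1/30240 · (0.00000 − 0.00000) = 0.00000.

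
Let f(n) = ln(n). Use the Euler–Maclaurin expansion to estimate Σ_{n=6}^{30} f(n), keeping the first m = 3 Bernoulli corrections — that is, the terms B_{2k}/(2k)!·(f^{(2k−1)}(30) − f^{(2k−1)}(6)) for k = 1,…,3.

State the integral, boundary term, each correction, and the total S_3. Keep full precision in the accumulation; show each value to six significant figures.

∫_6^30 ln(x) dx evaluates to 67.2854.
Boundary: ½(f(6) + f(30)) = ½(1.79176 + 3.40120) = 2.59648.
So far: 69.8818.
Correction k=1: B_{2}/2! · (f^{(1)}(30) − f^{(1)}(6)) = 1/12 · (0.0333333 − 0.166667) = -0.0111111.
Running total after k=1: 69.8707.
Correction k=2: B_{4}/4! · (f^{(3)}(30) − f^{(3)}(6)) = −1/720 · (7.40741e-05 − 0.00925926) = 1.27572e-05.
Running total after k=2: 69.8707.
Correction k=3: B_{6}/6! · (f^{(5)}(30) − f^{(5)}(6)) = 1/30240 · (9.87654e-07 − 0.00308642) = -1.02031e-07.

S_3 ≈ 69.8707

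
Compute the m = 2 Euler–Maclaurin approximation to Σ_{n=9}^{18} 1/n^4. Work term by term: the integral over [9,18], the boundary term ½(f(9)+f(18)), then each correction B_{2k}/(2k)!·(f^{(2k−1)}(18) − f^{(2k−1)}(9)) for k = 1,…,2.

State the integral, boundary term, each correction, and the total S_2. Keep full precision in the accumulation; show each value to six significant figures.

Integral: ∫_9^18 1/x^4 dx = 0.000400091.
½[f(9) + f(18)] = ½[0.000152416 + 9.52599e-06] = 8.09709e-05.
Running total after boundary: 0.000481062.
Order-1 term: 1/12 · (-2.11689e-06 − (-6.77404e-05)) = 5.46862e-06.
Running total after k=1: 0.000486531.
Order-2 term: −1/720 · (-1.96008e-07 − (-2.50890e-05)) = -3.45736e-08.

S_2 ≈ 0.000486496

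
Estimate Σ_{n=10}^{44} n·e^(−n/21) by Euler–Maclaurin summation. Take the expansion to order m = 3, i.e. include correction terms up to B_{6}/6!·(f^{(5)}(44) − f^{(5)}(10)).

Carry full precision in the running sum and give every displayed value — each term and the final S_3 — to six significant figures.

S_3 ≈ 242.189

The integral term ∫_10^44 x·e^(−x/21) dx = 236.415.
Endpoint term: (f(10) + f(44))/2 = (6.21145 + 5.41380)/2 = 5.81263.
So far: 242.227.
k=1: B_{2}/(2)! × [f^{(1)}(44) − f^{(1)}(10)] = 1/12 × (-0.134759 − 0.325362) = -0.0383434.
Partial sum through k=1: 242.189.
k=2: B_{4}/(4)! × [f^{(3)}(44) − f^{(3)}(10)] = −1/720 × (0.000252433 − 0.00355477) = 4.58658e-06.
Partial sum through k=2: 242.189.
k=3: B_{6}/(6)! × [f^{(5)}(44) − f^{(5)}(10)] = 1/30240 × (1.83774e-06 − 1.44484e-05) = -4.17020e-10.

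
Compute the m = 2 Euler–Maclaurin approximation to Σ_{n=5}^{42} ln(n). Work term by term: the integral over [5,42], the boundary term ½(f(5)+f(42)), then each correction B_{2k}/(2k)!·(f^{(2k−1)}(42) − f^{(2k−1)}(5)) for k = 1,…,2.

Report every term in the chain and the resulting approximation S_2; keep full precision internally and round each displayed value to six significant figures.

Integral: ∫_5^42 ln(x) dx = 111.935.
½[f(5) + f(42)] = ½[1.60944 + 3.73767] = 2.67355.
So far: 114.608.
Correction k=1: B_{2}/2! · (f^{(1)}(42) − f^{(1)}(5)) = 1/12 · (0.0238095 − 0.200000) = -0.0146825.
After k=1: 114.594.
Correction k=2: B_{4}/4! · (f^{(3)}(42) − f^{(3)}(5)) = −1/720 · (2.69949e-05 − 0.0160000) = 2.21847e-05.

S_2 ≈ 114.594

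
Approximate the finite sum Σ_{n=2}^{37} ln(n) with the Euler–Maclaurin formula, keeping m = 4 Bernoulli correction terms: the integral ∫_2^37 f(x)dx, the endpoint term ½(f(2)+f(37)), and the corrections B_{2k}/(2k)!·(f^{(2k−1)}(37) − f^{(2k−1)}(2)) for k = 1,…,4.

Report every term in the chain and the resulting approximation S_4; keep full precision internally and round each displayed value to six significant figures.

Integral: ∫_2^37 ln(x) dx = 97.2177.
Endpoint term: (f(2) + f(37))/2 = (0.693147 + 3.61092)/2 = 2.15203.
Running total after boundary: 99.3697.
k=1: B_{2}/(2)! × [f^{(1)}(37) − f^{(1)}(2)] = 1/12 × (0.0270270 − 0.500000) = -0.0394144.
Running total after k=1: 99.3303.
k=2: B_{4}/(4)! × [f^{(3)}(37) − f^{(3)}(2)] = −1/720 × (3.94843e-05 − 0.250000) = 0.000347167.
Running total after k=2: 99.3306.
k=3: B_{6}/(6)! × [f^{(5)}(37) − f^{(5)}(2)] = 1/30240 × (3.46101e-07 − 0.750000) = -2.48016e-05.
Running total after k=3: 99.3306.
k=4: B_{8}/(8)! × [f^{(7)}(37) − f^{(7)}(2)] = −1/1209600 × (7.58439e-09 − 5.62500) = 4.65030e-06.

S_4 ≈ 99.3306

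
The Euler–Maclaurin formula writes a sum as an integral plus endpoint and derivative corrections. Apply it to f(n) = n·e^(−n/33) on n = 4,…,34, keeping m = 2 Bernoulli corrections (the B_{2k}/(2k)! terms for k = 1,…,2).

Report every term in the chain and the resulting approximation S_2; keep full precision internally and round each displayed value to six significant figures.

∫_4^34 x·e^(−x/33) dx evaluates to 292.515.
Boundary: ½(f(4) + f(34)) = ½(3.54338 + 12.1346) = 7.83897.
Running total after boundary: 300.354.
k=1: B_{2}/(2)! × [f^{(1)}(34) − f^{(1)}(4)] = 1/12 × (-0.0108151 − 0.778471) = -0.0657738.
After k=1: 300.288.
k=2: B_{4}/(4)! × [f^{(3)}(34) − f^{(3)}(4)] = −1/720 × (0.000645530 − 0.00234175) = 2.35586e-06.

S_2 ≈ 300.288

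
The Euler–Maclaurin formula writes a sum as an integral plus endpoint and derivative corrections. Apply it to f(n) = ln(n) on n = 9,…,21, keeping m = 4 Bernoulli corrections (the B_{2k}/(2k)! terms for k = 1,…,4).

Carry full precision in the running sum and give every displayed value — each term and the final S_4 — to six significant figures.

S_4 ≈ 34.7755

∫_9^21 ln(x) dx evaluates to 32.1599.
Endpoint term: (f(9) + f(21))/2 = (2.19722 + 3.04452)/2 = 2.62087.
So far: 34.7808.
k=1: B_{2}/(2)! × [f^{(1)}(21) − f^{(1)}(9)] = 1/12 × (0.0476190 − 0.111111) = -0.00529101.
After k=1: 34.7755.
k=2: B_{4}/(4)! × [f^{(3)}(21) − f^{(3)}(9)] = −1/720 × (0.000215959 − 0.00274348) = 3.51045e-06.
After k=2: 34.7755.
k=3: B_{6}/(6)! × [f^{(5)}(21) − f^{(5)}(9)] = 1/30240 × (5.87645e-06 − 0.000406442) = -1.32462e-08.
After k=3: 34.7755.
k=4: B_{8}/(8)! × [f^{(7)}(21) − f^{(7)}(9)] = −1/1209600 × (3.99758e-07 − 0.000150534) = 1.24119e-10.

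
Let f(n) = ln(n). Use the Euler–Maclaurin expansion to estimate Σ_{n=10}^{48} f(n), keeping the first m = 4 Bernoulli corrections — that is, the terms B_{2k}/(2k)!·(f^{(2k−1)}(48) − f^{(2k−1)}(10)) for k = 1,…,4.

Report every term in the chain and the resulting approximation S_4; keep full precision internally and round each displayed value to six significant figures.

S_4 ≈ 127.872

∫_10^48 ln(x) dx evaluates to 124.792.
Boundary: ½(f(10) + f(48)) = ½(2.30259 + 3.87120) = 3.08689.
Integral + boundary = 127.879.
k=1: B_{2}/(2)! × [f^{(1)}(48) − f^{(1)}(10)] = 1/12 × (0.0208333 − 0.100000) = -0.00659722.
Partial sum through k=1: 127.872.
k=2: B_{4}/(4)! × [f^{(3)}(48) − f^{(3)}(10)] = −1/720 × (1.80845e-05 − 0.00200000) = 2.75266e-06.
Partial sum through k=2: 127.872.
k=3: B_{6}/(6)! × [f^{(5)}(48) − f^{(5)}(10)] = 1/30240 × (9.41901e-08 − 0.000240000) = -7.93339e-09.
Partial sum through k=3: 127.872.
k=4: B_{8}/(8)! × [f^{(7)}(48) − f^{(7)}(10)] = −1/1209600 × (1.22643e-09 − 7.20000e-05) = 5.95228e-11.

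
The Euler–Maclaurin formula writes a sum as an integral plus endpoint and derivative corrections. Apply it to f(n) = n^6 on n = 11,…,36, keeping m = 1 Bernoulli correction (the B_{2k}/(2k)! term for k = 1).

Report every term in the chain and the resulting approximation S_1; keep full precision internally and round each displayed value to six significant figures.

The integral term ∫_11^36 x^6 dx = 1.11921e+10.
Boundary: ½(f(11) + f(36)) = ½(1.77156e+06 + 2.17678e+09) = 1.08928e+09.
Running total after boundary: 1.22814e+10.
Correction k=1: B_{2}/2! · (f^{(1)}(36) − f^{(1)}(11)) = 1/12 · (3.62797e+08 − 966306) = 3.01526e+07.

S_1 ≈ 1.23115e+10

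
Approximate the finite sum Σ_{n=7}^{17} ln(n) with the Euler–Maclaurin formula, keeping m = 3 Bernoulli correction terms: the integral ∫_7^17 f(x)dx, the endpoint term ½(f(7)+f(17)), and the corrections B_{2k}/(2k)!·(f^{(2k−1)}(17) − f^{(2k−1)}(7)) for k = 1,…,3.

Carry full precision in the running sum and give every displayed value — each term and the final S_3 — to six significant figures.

S_3 ≈ 26.9258

Integral: ∫_7^17 ln(x) dx = 24.5433.
½[f(7) + f(17)] = ½[1.94591 + 2.83321] = 2.38956.
Running total after boundary: 26.9328.
k=1: B_{2}/(2)! × [f^{(1)}(17) − f^{(1)}(7)] = 1/12 × (0.0588235 − 0.142857) = -0.00700280.
Running total after k=1: 26.9258.
k=2: B_{4}/(4)! × [f^{(3)}(17) − f^{(3)}(7)] = −1/720 × (0.000407083 − 0.00583090) = 7.53308e-06.
Running total after k=2: 26.9258.
k=3: B_{6}/(6)! × [f^{(5)}(17) − f^{(5)}(7)] = 1/30240 × (1.69031e-05 − 0.00142798) = -4.66625e-08.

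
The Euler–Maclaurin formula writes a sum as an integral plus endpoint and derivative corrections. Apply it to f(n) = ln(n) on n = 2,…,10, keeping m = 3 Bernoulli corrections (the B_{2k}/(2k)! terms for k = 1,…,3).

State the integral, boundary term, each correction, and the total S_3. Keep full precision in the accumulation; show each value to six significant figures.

S_3 ≈ 15.1044

∫_2^10 ln(x) dx evaluates to 13.6396.
½[f(2) + f(10)] = ½[0.693147 + 2.30259] = 1.49787.
So far: 15.1374.
Correction k=1: B_{2}/2! · (f^{(1)}(10) − f^{(1)}(2)) = 1/12 · (0.100000 − 0.500000) = -0.0333333.
After k=1: 15.1041.
Correction k=2: B_{4}/4! · (f^{(3)}(10) − f^{(3)}(2)) = −1/720 · (0.00200000 − 0.250000) = 0.000344444.
After k=2: 15.1044.
Correction k=3: B_{6}/6! · (f^{(5)}(10) − f^{(5)}(2)) = 1/30240 · (0.000240000 − 0.750000) = -2.47937e-05.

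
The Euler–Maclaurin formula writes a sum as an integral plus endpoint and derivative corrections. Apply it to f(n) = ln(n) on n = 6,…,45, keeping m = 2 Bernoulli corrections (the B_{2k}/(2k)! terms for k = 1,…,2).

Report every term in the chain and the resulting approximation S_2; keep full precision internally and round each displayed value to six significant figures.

S_2 ≈ 124.336

Integral: ∫_6^45 ln(x) dx = 121.549.
Boundary: ½(f(6) + f(45)) = ½(1.79176 + 3.80666) = 2.79921.
Integral + boundary = 124.348.
Order-1 term: 1/12 · (0.0222222 − 0.166667) = -0.0120370.
Partial sum through k=1: 124.336.
Order-2 term: −1/720 · (2.19479e-05 − 0.00925926) = 1.28296e-05.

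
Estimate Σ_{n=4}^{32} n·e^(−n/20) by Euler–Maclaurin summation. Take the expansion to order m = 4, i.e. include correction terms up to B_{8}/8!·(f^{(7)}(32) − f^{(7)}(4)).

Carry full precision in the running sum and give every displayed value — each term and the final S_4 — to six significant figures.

S_4 ≈ 187.822

Integral: ∫_4^32 x·e^(−x/20) dx = 183.018.
½[f(4) + f(32)] = ½[3.27492 + 6.46069] = 4.86781.
So far: 187.886.
k=1: B_{2}/(2)! × [f^{(1)}(32) − f^{(1)}(4)] = 1/12 × (-0.121138 − 0.654985) = -0.0646769.
After k=1: 187.822.
k=2: B_{4}/(4)! × [f^{(3)}(32) − f^{(3)}(4)] = −1/720 × (0.000706638 − 0.00573112) = 6.97844e-06.
After k=2: 187.822.
k=3: B_{6}/(6)! × [f^{(5)}(32) − f^{(5)}(4)] = 1/30240 × (4.29030e-06 − 2.45619e-05) = -6.70358e-10.
After k=3: 187.822.
k=4: B_{8}/(8)! × [f^{(7)}(32) − f^{(7)}(4)] = −1/1209600 × (1.70350e-08 − 8.69901e-08) = 5.78333e-14.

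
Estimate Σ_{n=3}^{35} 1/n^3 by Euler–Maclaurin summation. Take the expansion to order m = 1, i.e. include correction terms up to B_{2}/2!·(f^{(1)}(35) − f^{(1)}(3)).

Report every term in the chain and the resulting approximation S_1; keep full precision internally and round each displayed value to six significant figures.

∫_3^35 1/x^3 dx evaluates to 0.0551474.
½[f(3) + f(35)] = ½[0.0370370 + 2.33236e-05] = 0.0185302.
So far: 0.0736776.
Correction k=1: B_{2}/2! · (f^{(1)}(35) − f^{(1)}(3)) = 1/12 · (-1.99917e-06 − (-0.0370370)) = 0.00308625.

S_1 ≈ 0.0767638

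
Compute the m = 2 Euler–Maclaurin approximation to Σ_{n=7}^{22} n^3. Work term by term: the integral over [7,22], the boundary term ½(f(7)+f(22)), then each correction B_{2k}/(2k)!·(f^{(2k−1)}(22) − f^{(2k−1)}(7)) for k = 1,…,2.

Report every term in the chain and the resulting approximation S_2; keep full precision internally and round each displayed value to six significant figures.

∫_7^22 x^3 dx evaluates to 57963.8.
Endpoint term: (f(7) + f(22))/2 = (343.000 + 10648.0)/2 = 5495.50.
Running total after boundary: 63459.2.
k=1: B_{2}/(2)! × [f^{(1)}(22) − f^{(1)}(7)] = 1/12 × (1452.00 − 147.000) = 108.750.
After k=1: 63568.0.
k=2: B_{4}/(4)! × [f^{(3)}(22) − f^{(3)}(7)] = −1/720 × (6.00000 − 6.00000) = 0.00000.

S_2 ≈ 63568.0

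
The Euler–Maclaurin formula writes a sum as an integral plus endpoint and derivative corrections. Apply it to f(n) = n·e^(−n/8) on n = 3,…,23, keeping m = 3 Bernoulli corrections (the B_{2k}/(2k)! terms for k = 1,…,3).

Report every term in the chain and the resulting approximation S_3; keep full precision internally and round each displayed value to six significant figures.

The integral term ∫_3^23 x·e^(−x/8) dx = 46.4903.
Endpoint term: (f(3) + f(23))/2 = (2.06187 + 1.29757)/2 = 1.67972.
Running total after boundary: 48.1700.
Order-1 term: 1/12 · (-0.105780 − 0.429556) = -0.0446113.
After k=1: 48.1254.
Order-2 term: −1/720 · (0.000110188 − 0.0281896) = 3.89992e-05.
After k=2: 48.1254.
Order-3 term: 1/30240 · (2.92686e-05 − 0.000776053) = -2.46952e-08.

S_3 ≈ 48.1254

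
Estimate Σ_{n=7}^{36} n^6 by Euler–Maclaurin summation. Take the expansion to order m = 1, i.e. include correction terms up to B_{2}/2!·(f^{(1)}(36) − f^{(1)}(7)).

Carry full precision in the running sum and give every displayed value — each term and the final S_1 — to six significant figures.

∫_7^36 x^6 dx evaluates to 1.11948e+10.
Boundary: ½(f(7) + f(36)) = ½(117649 + 2.17678e+09) = 1.08845e+09.
So far: 1.22832e+10.
Correction k=1: B_{2}/2! · (f^{(1)}(36) − f^{(1)}(7)) = 1/12 · (3.62797e+08 − 100842) = 3.02247e+07.

S_1 ≈ 1.23134e+10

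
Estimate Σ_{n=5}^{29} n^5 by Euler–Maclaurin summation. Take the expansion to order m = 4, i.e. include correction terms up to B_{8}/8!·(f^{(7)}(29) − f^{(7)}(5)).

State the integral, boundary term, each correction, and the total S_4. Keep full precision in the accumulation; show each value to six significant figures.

∫_5^29 x^5 dx evaluates to 9.91346e+07.
Boundary: ½(f(5) + f(29)) = ½(3125.00 + 2.05111e+07) = 1.02571e+07.
Integral + boundary = 1.09392e+08.
Order-1 term: 1/12 · (3.53640e+06 − 3125.00) = 294440.
After k=1: 1.09686e+08.
Order-2 term: −1/720 · (50460.0 − 1500.00) = -68.0000.
After k=2: 1.09686e+08.
Order-3 term: 1/30240 · (120.000 − 120.000) = 0.00000.
After k=3: 1.09686e+08.
Order-4 term: −1/1209600 · (0.00000 − 0.00000) = 0.00000.

S_4 ≈ 1.09686e+08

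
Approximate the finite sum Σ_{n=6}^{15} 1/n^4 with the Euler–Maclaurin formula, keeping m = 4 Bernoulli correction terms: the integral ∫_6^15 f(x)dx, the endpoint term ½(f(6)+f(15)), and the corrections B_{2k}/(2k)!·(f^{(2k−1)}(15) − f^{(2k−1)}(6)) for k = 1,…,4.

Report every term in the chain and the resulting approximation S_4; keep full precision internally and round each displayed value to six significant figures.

Integral: ∫_6^15 1/x^4 dx = 0.00144444.
½[f(6) + f(15)] = ½[0.000771605 + 1.97531e-05] = 0.000395679.
So far: 0.00184012.
k=1: B_{2}/(2)! × [f^{(1)}(15) − f^{(1)}(6)] = 1/12 × (-5.26749e-06 − (-0.000514403)) = 4.24280e-05.
Running total after k=1: 0.00188255.
k=2: B_{4}/(4)! × [f^{(3)}(15) − f^{(3)}(6)] = −1/720 × (-7.02332e-07 − (-0.000428669)) = -5.94399e-07.
Running total after k=2: 0.00188196.
k=3: B_{6}/(6)! × [f^{(5)}(15) − f^{(5)}(6)] = 1/30240 × (-1.74803e-07 − (-0.000666819)) = 2.20451e-08.
Running total after k=3: 0.00188198.
k=4: B_{8}/(8)! × [f^{(7)}(15) − f^{(7)}(6)] = −1/1209600 × (-6.99210e-08 − (-0.00166705)) = -1.37812e-09.

S_4 ≈ 0.00188198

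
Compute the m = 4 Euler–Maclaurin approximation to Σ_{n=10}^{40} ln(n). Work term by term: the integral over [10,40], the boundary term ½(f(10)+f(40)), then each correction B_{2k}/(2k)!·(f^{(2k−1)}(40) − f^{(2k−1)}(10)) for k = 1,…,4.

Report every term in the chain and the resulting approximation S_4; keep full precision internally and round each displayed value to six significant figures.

∫_10^40 ln(x) dx evaluates to 94.5293.
Endpoint term: (f(10) + f(40))/2 = (2.30259 + 3.68888)/2 = 2.99573.
So far: 97.5251.
k=1: B_{2}/(2)! × [f^{(1)}(40) − f^{(1)}(10)] = 1/12 × (0.0250000 − 0.100000) = -0.00625000.
After k=1: 97.5188.
k=2: B_{4}/(4)! × [f^{(3)}(40) − f^{(3)}(10)] = −1/720 × (3.12500e-05 − 0.00200000) = 2.73437e-06.
After k=2: 97.5188.
k=3: B_{6}/(6)! × [f^{(5)}(40) − f^{(5)}(10)] = 1/30240 × (2.34375e-07 − 0.000240000) = -7.92876e-09.
After k=3: 97.5188.
k=4: B_{8}/(8)! × [f^{(7)}(40) − f^{(7)}(10)] = −1/1209600 × (4.39453e-09 − 7.20000e-05) = 5.95202e-11.

S_4 ≈ 97.5188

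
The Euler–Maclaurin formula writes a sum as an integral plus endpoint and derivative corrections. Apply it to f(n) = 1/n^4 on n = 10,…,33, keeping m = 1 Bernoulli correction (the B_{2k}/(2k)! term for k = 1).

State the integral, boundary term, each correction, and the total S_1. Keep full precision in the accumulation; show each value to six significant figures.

∫_10^33 1/x^4 dx evaluates to 0.000324058.
Endpoint term: (f(10) + f(33))/2 = (0.000100000 + 8.43226e-07)/2 = 5.04216e-05.
Integral + boundary = 0.000374479.
Order-1 term: 1/12 · (-1.02209e-07 − (-4.00000e-05)) = 3.32482e-06.

S_1 ≈ 0.000377804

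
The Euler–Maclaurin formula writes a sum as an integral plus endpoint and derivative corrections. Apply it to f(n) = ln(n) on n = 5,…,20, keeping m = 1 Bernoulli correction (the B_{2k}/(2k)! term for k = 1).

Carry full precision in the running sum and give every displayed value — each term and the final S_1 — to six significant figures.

S_1 ≈ 39.1575

∫_5^20 ln(x) dx evaluates to 36.8675.
Endpoint term: (f(5) + f(20))/2 = (1.60944 + 2.99573)/2 = 2.30259.
Integral + boundary = 39.1700.
k=1: B_{2}/(2)! × [f^{(1)}(20) − f^{(1)}(5)] = 1/12 × (0.0500000 − 0.200000) = -0.0125000.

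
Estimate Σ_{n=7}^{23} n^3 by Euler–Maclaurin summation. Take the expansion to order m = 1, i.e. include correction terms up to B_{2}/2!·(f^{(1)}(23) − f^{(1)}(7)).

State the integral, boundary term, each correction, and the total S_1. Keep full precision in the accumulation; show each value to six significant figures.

Integral: ∫_7^23 x^3 dx = 69360.0.
Boundary: ½(f(7) + f(23)) = ½(343.000 + 12167.0) = 6255.00.
Integral + boundary = 75615.0.
Order-1 term: 1/12 · (1587.00 − 147.000) = 120.000.

S_1 ≈ 75735.0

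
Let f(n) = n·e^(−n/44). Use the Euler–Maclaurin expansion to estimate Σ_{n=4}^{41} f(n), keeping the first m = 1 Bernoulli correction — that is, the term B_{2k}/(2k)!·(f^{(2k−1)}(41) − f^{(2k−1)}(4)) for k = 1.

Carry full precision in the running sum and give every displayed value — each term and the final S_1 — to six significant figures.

∫_4^41 x·e^(−x/44) dx evaluates to 455.518.
½[f(4) + f(41)] = ½[3.65240 + 16.1473] = 9.89986.
Integral + boundary = 465.418.
Order-1 term: 1/12 · (0.0268525 − 0.830092) = -0.0669366.

S_1 ≈ 465.351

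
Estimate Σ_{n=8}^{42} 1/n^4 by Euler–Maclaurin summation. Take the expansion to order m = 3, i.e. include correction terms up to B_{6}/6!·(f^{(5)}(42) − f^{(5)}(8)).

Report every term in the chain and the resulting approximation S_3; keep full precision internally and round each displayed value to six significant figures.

S_3 ≈ 0.000778866

The integral term ∫_8^42 1/x^4 dx = 0.000646543.
Boundary: ½(f(8) + f(42)) = ½(0.000244141 + 3.21368e-07) = 0.000122231.
Running total after boundary: 0.000768774.
k=1: B_{2}/(2)! × [f^{(1)}(42) − f^{(1)}(8)] = 1/12 × (-3.06065e-08 − (-0.000122070)) = 1.01700e-05.
Partial sum through k=1: 0.000778943.
k=2: B_{4}/(4)! × [f^{(3)}(42) − f^{(3)}(8)] = −1/720 × (-5.20519e-10 − (-5.72205e-05)) = -7.94721e-08.
Partial sum through k=2: 0.000778864.
k=3: B_{6}/(6)! × [f^{(5)}(42) − f^{(5)}(8)] = 1/30240 × (-1.65244e-11 − (-5.00679e-05)) = 1.65568e-09.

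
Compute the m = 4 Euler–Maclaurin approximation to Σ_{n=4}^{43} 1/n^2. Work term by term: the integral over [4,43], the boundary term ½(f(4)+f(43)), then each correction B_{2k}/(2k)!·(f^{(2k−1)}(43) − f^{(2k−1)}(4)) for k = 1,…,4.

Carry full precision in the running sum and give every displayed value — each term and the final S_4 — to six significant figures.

∫_4^43 1/x^2 dx evaluates to 0.226744.
Endpoint term: (f(4) + f(43))/2 = (0.0625000 + 0.000540833)/2 = 0.0315204.
So far: 0.258265.
Correction k=1: B_{2}/2! · (f^{(1)}(43) − f^{(1)}(4)) = 1/12 · (-2.51550e-05 − (-0.0312500)) = 0.00260207.
Partial sum through k=1: 0.260867.
Correction k=2: B_{4}/4! · (f^{(3)}(43) − f^{(3)}(4)) = −1/720 · (-1.63256e-07 − (-0.0234375)) = -3.25519e-05.
Partial sum through k=2: 0.260834.
Correction k=3: B_{6}/6! · (f^{(5)}(43) − f^{(5)}(4)) = 1/30240 · (-2.64883e-09 − (-0.0439453)) = 1.45322e-06.
Partial sum through k=3: 0.260836.
Correction k=4: B_{8}/8! · (f^{(7)}(43) − f^{(7)}(4)) = −1/1209600 · (-8.02240e-11 − (-0.153809)) = -1.27157e-07.

S_4 ≈ 0.260835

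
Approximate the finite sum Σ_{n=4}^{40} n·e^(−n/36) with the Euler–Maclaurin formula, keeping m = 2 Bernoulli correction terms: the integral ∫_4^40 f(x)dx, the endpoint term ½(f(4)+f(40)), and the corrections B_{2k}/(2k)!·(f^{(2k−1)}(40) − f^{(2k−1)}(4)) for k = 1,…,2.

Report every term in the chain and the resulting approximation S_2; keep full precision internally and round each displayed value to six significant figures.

The integral term ∫_4^40 x·e^(−x/36) dx = 387.897.
½[f(4) + f(40)] = ½[3.57936 + 13.1677] = 8.37354.
So far: 396.270.
Order-1 term: 1/12 · (-0.0365770 − 0.795413) = -0.0693325.
Running total after k=1: 396.201.
Order-2 term: −1/720 · (0.000479791 − 0.00199467) = 2.10400e-06.

S_2 ≈ 396.201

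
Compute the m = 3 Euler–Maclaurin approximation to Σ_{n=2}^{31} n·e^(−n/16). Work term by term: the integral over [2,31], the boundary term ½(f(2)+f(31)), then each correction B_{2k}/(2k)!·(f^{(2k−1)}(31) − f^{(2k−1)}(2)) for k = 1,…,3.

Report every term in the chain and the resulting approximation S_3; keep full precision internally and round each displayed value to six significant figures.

S_3 ≈ 148.863

The integral term ∫_2^31 x·e^(−x/16) dx = 145.823.
Boundary: ½(f(2) + f(31)) = ½(1.76499 + 4.46597) = 3.11548.
Integral + boundary = 148.939.
Order-1 term: 1/12 · (-0.135060 − 0.772185) = -0.0756037.
Running total after k=1: 148.863.
Order-2 term: −1/720 · (0.000597920 − 0.00991085) = 1.29346e-05.
Running total after k=2: 148.863.
Order-3 term: 1/30240 · (6.73210e-06 − 6.56459e-05) = -1.94821e-09.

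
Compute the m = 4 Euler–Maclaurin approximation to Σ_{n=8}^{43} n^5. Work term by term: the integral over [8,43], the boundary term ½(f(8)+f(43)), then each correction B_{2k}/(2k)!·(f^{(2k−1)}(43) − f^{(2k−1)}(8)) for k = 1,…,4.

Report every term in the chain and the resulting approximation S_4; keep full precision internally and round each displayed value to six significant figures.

S_4 ≈ 1.12846e+09

The integral term ∫_8^43 x^5 dx = 1.05352e+09.
½[f(8) + f(43)] = ½[32768.0 + 1.47008e+08] = 7.35206e+07.
So far: 1.12704e+09.
k=1: B_{2}/(2)! × [f^{(1)}(43) − f^{(1)}(8)] = 1/12 × (1.70940e+07 − 20480.0) = 1.42279e+06.
Running total after k=1: 1.12846e+09.
k=2: B_{4}/(4)! × [f^{(3)}(43) − f^{(3)}(8)] = −1/720 × (110940 − 3840.00) = -148.750.
Running total after k=2: 1.12846e+09.
k=3: B_{6}/(6)! × [f^{(5)}(43) − f^{(5)}(8)] = 1/30240 × (120.000 − 120.000) = 0.00000.
Running total after k=3: 1.12846e+09.
k=4: B_{8}/(8)! × [f^{(7)}(43) − f^{(7)}(8)] = −1/1209600 × (0.00000 − 0.00000) = 0.00000.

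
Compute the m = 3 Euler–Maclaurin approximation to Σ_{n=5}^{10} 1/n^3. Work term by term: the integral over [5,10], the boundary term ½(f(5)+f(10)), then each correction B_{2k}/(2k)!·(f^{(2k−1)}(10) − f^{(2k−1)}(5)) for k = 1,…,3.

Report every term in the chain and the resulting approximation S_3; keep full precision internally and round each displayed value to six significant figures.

Integral: ∫_5^10 1/x^3 dx = 0.0150000.
Boundary: ½(f(5) + f(10)) = ½(0.00800000 + 0.00100000) = 0.00450000.
So far: 0.0195000.
Correction k=1: B_{2}/2! · (f^{(1)}(10) − f^{(1)}(5)) = 1/12 · (-0.000300000 − (-0.00480000)) = 0.000375000.
After k=1: 0.0198750.
Correction k=2: B_{4}/4! · (f^{(3)}(10) − f^{(3)}(5)) = −1/720 · (-6.00000e-05 − (-0.00384000)) = -5.25000e-06.
After k=2: 0.0198698.
Correction k=3: B_{6}/6! · (f^{(5)}(10) − f^{(5)}(5)) = 1/30240 · (-2.52000e-05 − (-0.00645120)) = 2.12500e-07.

S_3 ≈ 0.0198700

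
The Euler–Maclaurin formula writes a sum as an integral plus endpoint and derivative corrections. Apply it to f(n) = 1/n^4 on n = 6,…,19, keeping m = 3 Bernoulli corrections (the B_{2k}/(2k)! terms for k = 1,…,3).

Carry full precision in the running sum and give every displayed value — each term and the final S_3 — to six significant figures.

S_3 ≈ 0.00192641

Integral: ∫_6^19 1/x^4 dx = 0.00149461.
½[f(6) + f(19)] = ½[0.000771605 + 7.67336e-06] = 0.000389639.
Running total after boundary: 0.00188425.
k=1: B_{2}/(2)! × [f^{(1)}(19) − f^{(1)}(6)] = 1/12 × (-1.61544e-06 − (-0.000514403)) = 4.27323e-05.
Partial sum through k=1: 0.00192698.
k=2: B_{4}/(4)! × [f^{(3)}(19) − f^{(3)}(6)] = −1/720 × (-1.34247e-07 − (-0.000428669)) = -5.95188e-07.
Partial sum through k=2: 0.00192639.
k=3: B_{6}/(6)! × [f^{(5)}(19) − f^{(5)}(6)] = 1/30240 × (-2.08251e-08 − (-0.000666819)) = 2.20502e-08.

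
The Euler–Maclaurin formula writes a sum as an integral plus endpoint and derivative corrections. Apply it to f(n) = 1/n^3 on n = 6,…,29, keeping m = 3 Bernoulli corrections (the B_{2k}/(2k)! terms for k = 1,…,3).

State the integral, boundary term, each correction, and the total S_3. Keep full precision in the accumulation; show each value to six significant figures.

S_3 ≈ 0.0158205

∫_6^29 1/x^3 dx evaluates to 0.0132944.
Endpoint term: (f(6) + f(29))/2 = (0.00462963 + 4.10021e-05)/2 = 0.00233532.
So far: 0.0156297.
Correction k=1: B_{2}/2! · (f^{(1)}(29) − f^{(1)}(6)) = 1/12 · (-4.24160e-06 − (-0.00231481)) = 0.000192548.
Running total after k=1: 0.0158222.
Correction k=2: B_{4}/4! · (f^{(3)}(29) − f^{(3)}(6)) = −1/720 · (-1.00870e-07 − (-0.00128601)) = -1.78598e-06.
Running total after k=2: 0.0158204.
Correction k=3: B_{6}/6! · (f^{(5)}(29) − f^{(5)}(6)) = 1/30240 · (-5.03752e-09 − (-0.00150034)) = 4.96143e-08.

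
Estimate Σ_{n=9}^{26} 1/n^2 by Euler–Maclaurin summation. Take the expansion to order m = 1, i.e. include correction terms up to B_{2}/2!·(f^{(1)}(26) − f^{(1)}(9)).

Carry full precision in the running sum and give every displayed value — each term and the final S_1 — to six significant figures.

S_1 ≈ 0.0797812

Integral: ∫_9^26 1/x^2 dx = 0.0726496.
Endpoint term: (f(9) + f(26))/2 = (0.0123457 + 0.00147929)/2 = 0.00691248.
Integral + boundary = 0.0795621.
k=1: B_{2}/(2)! × [f^{(1)}(26) − f^{(1)}(9)] = 1/12 × (-0.000113792 − (-0.00274348)) = 0.000219141.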